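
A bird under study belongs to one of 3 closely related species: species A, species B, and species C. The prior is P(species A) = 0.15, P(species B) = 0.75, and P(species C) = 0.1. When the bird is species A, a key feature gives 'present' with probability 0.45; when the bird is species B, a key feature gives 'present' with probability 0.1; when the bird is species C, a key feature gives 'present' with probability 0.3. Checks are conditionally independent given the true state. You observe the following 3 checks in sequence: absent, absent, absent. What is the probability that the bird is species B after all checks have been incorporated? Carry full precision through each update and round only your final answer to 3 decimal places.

0.902

After 'absent': normaliser = 0.55·0.1500 + 0.9·0.7500 + 0.7·0.1000; P(species A) ≈ 0.0997, P(species B) ≈ 0.8157, P(species C) ≈ 0.0846
After 'absent': normaliser = 0.55·0.0997 + 0.9·0.8157 + 0.7·0.0846; P(species A) ≈ 0.0646, P(species B) ≈ 0.8655, P(species C) ≈ 0.0698
After 'absent': normaliser = 0.55·0.0646 + 0.9·0.8655 + 0.7·0.0698; P(species A) ≈ 0.0412, P(species B) ≈ 0.9022, P(species C) ≈ 0.0566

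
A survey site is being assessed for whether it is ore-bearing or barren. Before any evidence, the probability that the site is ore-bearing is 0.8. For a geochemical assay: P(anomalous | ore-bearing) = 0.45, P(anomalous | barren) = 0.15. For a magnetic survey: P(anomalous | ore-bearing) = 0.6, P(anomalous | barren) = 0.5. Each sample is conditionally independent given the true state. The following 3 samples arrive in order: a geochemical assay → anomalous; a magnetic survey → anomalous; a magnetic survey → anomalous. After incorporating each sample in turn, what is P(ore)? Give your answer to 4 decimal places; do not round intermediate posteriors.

After a geochemical assay='anomalous': P(ore) = 0.45·0.8000 / (0.45·0.8000 + 0.15·0.2000) ≈ 0.9231
After a magnetic survey='anomalous': P(ore) = 0.6·0.9231 / (0.6·0.9231 + 0.5·0.0769) ≈ 0.9351
After a magnetic survey='anomalous': P(ore) = 0.6·0.9351 / (0.6·0.9351 + 0.5·0.0649) ≈ 0.9453

0.9453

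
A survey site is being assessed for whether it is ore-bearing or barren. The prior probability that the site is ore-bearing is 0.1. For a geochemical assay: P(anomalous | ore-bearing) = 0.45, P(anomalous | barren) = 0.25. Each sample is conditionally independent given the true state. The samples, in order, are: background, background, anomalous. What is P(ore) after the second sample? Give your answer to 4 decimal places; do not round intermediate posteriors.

0.0564

After 'background': P(ore) = 0.55·0.1000 / (0.55·0.1000 + 0.75·0.9000) ≈ 0.0753
After 'background': P(ore) = 0.55·0.0753 / (0.55·0.0753 + 0.75·0.9247) ≈ 0.0564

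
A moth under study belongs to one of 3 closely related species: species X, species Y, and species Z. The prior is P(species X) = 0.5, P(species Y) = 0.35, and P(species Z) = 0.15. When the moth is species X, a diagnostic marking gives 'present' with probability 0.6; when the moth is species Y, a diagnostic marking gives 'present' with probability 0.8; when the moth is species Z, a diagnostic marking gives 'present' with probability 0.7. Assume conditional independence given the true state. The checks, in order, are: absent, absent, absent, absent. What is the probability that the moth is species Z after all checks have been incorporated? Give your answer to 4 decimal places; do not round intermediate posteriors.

0.0834

After 'absent': normaliser = 0.4·0.5000 + 0.2·0.3500 + 0.3·0.1500; P(species X) ≈ 0.6349, P(species Y) ≈ 0.2222, P(species Z) ≈ 0.1429
After 'absent': normaliser = 0.4·0.6349 + 0.2·0.2222 + 0.3·0.1429; P(species X) ≈ 0.7442, P(species Y) ≈ 0.1302, P(species Z) ≈ 0.1256
After 'absent': normaliser = 0.4·0.7442 + 0.2·0.1302 + 0.3·0.1256; P(species X) ≈ 0.8237, P(species Y) ≈ 0.0721, P(species Z) ≈ 0.1042
After 'absent': normaliser = 0.4·0.8237 + 0.2·0.0721 + 0.3·0.1042; P(species X) ≈ 0.8782, P(species Y) ≈ 0.0384, P(species Z) ≈ 0.0834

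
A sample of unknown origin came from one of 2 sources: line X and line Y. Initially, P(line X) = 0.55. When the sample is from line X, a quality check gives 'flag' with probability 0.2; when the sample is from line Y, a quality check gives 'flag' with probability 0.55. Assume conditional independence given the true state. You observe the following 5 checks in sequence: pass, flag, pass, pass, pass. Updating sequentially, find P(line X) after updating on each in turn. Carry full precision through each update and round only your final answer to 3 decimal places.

Each posterior becomes the prior for the next update.
After 'pass': P(line X) = 0.8·0.5500 / (0.8·0.5500 + 0.45·0.4500) ≈ 0.6848
After 'flag': P(line X) = 0.2·0.6848 / (0.2·0.6848 + 0.55·0.3152) ≈ 0.4414
After 'pass': P(line X) = 0.8·0.4414 / (0.8·0.4414 + 0.45·0.5586) ≈ 0.5841
After 'pass': P(line X) = 0.8·0.5841 / (0.8·0.5841 + 0.45·0.4159) ≈ 0.7141
After 'pass': P(line X) = 0.8·0.7141 / (0.8·0.7141 + 0.45·0.2859) ≈ 0.8162

0.816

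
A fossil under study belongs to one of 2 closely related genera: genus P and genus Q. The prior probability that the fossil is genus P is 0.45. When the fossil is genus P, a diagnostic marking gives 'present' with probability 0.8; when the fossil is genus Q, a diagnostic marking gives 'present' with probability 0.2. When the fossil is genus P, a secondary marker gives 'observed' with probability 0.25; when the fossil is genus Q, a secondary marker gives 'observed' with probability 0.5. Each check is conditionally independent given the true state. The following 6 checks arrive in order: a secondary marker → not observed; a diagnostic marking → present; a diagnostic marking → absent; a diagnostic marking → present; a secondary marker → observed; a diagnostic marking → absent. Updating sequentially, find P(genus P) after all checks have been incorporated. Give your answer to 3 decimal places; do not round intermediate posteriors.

After a secondary marker='not observed': P(genus P) = 0.75·0.4500 / (0.75·0.4500 + 0.5·0.5500) ≈ 0.5510
After a diagnostic marking='present': P(genus P) = 0.8·0.5510 / (0.8·0.5510 + 0.2·0.4490) ≈ 0.8308
After a diagnostic marking='absent': P(genus P) = 0.2·0.8308 / (0.2·0.8308 + 0.8·0.1692) ≈ 0.5510
After a diagnostic marking='present': P(genus P) = 0.8·0.5510 / (0.8·0.5510 + 0.2·0.4490) ≈ 0.8308
After a secondary marker='observed': P(genus P) = 0.25·0.8308 / (0.25·0.8308 + 0.5·0.1692) ≈ 0.7105
After a diagnostic marking='absent': P(genus P) = 0.2·0.7105 / (0.2·0.7105 + 0.8·0.2895) ≈ 0.3803

0.380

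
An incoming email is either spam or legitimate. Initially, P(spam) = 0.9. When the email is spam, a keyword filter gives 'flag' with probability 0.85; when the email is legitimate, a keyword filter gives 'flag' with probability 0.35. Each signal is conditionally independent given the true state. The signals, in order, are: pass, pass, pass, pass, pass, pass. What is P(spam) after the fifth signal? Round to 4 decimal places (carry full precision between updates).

0.0059

After 'pass': P(spam) = 0.15·0.9000 / (0.15·0.9000 + 0.65·0.1000) ≈ 0.6750
After 'pass': P(spam) = 0.15·0.6750 / (0.15·0.6750 + 0.65·0.3250) ≈ 0.3240
After 'pass': P(spam) = 0.15·0.3240 / (0.15·0.3240 + 0.65·0.6760) ≈ 0.0996
After 'pass': P(spam) = 0.15·0.0996 / (0.15·0.0996 + 0.65·0.9004) ≈ 0.0249
After 'pass': P(spam) = 0.15·0.0249 / (0.15·0.0249 + 0.65·0.9751) ≈ 0.0059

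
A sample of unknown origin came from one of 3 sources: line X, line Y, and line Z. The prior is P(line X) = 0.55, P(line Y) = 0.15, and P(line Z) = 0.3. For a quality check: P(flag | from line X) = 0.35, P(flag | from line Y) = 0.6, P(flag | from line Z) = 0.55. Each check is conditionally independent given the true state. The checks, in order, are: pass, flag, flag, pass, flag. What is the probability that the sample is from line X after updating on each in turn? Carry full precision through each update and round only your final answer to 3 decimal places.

0.395

After 'pass': normaliser = 0.65·0.5500 + 0.4·0.1500 + 0.45·0.3000; P(line X) ≈ 0.6471, P(line Y) ≈ 0.1086, P(line Z) ≈ 0.2443
After 'flag': normaliser = 0.35·0.6471 + 0.6·0.1086 + 0.55·0.2443; P(line X) ≈ 0.5316, P(line Y) ≈ 0.1529, P(line Z) ≈ 0.3155
After 'flag': normaliser = 0.35·0.5316 + 0.6·0.1529 + 0.55·0.3155; P(line X) ≈ 0.4122, P(line Y) ≈ 0.2033, P(line Z) ≈ 0.3844
After 'pass': normaliser = 0.65·0.4122 + 0.4·0.2033 + 0.45·0.3844; P(line X) ≈ 0.5131, P(line Y) ≈ 0.1557, P(line Z) ≈ 0.3312
After 'flag': normaliser = 0.35·0.5131 + 0.6·0.1557 + 0.55·0.3312; P(line X) ≈ 0.3945, P(line Y) ≈ 0.2053, P(line Z) ≈ 0.4002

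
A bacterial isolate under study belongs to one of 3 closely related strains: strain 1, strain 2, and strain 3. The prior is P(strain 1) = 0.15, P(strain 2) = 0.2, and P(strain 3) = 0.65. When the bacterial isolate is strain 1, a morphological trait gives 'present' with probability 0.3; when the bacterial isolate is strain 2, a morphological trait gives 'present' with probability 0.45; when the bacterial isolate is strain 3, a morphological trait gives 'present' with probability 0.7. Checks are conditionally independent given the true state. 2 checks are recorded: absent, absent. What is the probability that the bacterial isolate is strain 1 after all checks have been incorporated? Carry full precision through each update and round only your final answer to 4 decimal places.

0.3818

After 'absent': normaliser = 0.7·0.1500 + 0.55·0.2000 + 0.3·0.6500; P(strain 1) ≈ 0.2561, P(strain 2) ≈ 0.2683, P(strain 3) ≈ 0.4756
After 'absent': normaliser = 0.7·0.2561 + 0.55·0.2683 + 0.3·0.4756; P(strain 1) ≈ 0.3818, P(strain 2) ≈ 0.3143, P(strain 3) ≈ 0.3039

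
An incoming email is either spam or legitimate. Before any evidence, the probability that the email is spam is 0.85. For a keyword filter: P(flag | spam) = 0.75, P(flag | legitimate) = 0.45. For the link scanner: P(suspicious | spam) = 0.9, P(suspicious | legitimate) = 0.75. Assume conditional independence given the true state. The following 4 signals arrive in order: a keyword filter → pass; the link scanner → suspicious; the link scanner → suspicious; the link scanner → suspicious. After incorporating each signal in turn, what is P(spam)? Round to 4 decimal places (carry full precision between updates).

After a keyword filter='pass': P(spam) = 0.25·0.8500 / (0.25·0.8500 + 0.55·0.1500) ≈ 0.7203
After the link scanner='suspicious': P(spam) = 0.9·0.7203 / (0.9·0.7203 + 0.75·0.2797) ≈ 0.7556
After the link scanner='suspicious': P(spam) = 0.9·0.7556 / (0.9·0.7556 + 0.75·0.2444) ≈ 0.7876
After the link scanner='suspicious': P(spam) = 0.9·0.7876 / (0.9·0.7876 + 0.75·0.2124) ≈ 0.8165

0.8165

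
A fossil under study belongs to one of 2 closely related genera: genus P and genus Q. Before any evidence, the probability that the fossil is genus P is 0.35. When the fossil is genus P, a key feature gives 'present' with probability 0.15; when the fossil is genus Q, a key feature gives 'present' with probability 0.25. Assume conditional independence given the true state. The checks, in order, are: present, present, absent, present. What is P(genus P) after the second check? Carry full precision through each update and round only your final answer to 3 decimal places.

Each posterior becomes the prior for the next update.
After 'present': P(genus P) = 0.15·0.3500 / (0.15·0.3500 + 0.25·0.6500) ≈ 0.2442
After 'present': P(genus P) = 0.15·0.2442 / (0.15·0.2442 + 0.25·0.7558) ≈ 0.1624

0.162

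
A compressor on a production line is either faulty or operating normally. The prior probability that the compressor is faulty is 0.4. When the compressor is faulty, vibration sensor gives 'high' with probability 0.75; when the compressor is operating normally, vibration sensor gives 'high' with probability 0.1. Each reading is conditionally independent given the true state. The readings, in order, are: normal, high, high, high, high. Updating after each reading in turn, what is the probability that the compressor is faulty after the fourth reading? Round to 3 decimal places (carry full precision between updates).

After 'normal': P(faulty) = 0.25·0.4000 / (0.25·0.4000 + 0.9·0.6000) ≈ 0.1562
After 'high': P(faulty) = 0.75·0.1562 / (0.75·0.1562 + 0.1·0.8438) ≈ 0.5814
After 'high': P(faulty) = 0.75·0.5814 / (0.75·0.5814 + 0.1·0.4186) ≈ 0.9124
After 'high': P(faulty) = 0.75·0.9124 / (0.75·0.9124 + 0.1·0.0876) ≈ 0.9874

0.987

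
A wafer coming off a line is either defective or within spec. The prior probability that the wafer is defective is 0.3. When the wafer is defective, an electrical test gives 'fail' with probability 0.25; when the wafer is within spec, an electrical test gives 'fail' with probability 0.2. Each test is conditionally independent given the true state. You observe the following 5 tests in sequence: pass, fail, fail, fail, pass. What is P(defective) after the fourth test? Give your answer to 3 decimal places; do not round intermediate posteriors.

0.440

After 'pass': P(defective) = 0.75·0.3000 / (0.75·0.3000 + 0.8·0.7000) ≈ 0.2866
After 'fail': P(defective) = 0.25·0.2866 / (0.25·0.2866 + 0.2·0.7134) ≈ 0.3343
After 'fail': P(defective) = 0.25·0.3343 / (0.25·0.3343 + 0.2·0.6657) ≈ 0.3857
After 'fail': P(defective) = 0.25·0.3857 / (0.25·0.3857 + 0.2·0.6143) ≈ 0.4397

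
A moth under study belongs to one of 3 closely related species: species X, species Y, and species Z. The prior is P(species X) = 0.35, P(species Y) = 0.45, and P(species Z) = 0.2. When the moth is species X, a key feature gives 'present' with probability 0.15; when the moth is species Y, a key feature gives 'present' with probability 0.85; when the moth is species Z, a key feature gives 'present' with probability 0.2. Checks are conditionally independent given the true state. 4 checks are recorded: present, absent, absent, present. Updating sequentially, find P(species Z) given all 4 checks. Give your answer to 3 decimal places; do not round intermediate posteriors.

After 'present': normaliser = 0.15·0.3500 + 0.85·0.4500 + 0.2·0.2000; P(species X) ≈ 0.1105, P(species Y) ≈ 0.8053, P(species Z) ≈ 0.0842
After 'absent': normaliser = 0.85·0.1105 + 0.15·0.8053 + 0.8·0.0842; P(species X) ≈ 0.3330, P(species Y) ≈ 0.4282, P(species Z) ≈ 0.2388
After 'absent': normaliser = 0.85·0.3330 + 0.15·0.4282 + 0.8·0.2388; P(species X) ≈ 0.5258, P(species Y) ≈ 0.1193, P(species Z) ≈ 0.3549
After 'present': normaliser = 0.15·0.5258 + 0.85·0.1193 + 0.2·0.3549; P(species X) ≈ 0.3139, P(species Y) ≈ 0.4036, P(species Z) ≈ 0.2825

0.282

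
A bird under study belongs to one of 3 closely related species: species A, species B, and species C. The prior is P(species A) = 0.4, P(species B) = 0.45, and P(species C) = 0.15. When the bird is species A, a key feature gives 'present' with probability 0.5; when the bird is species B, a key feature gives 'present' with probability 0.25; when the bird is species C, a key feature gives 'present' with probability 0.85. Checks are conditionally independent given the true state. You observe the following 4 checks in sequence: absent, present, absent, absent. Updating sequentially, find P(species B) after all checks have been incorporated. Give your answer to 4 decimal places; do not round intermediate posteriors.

0.6511

After 'absent': normaliser = 0.5·0.4000 + 0.75·0.4500 + 0.15·0.1500; P(species A) ≈ 0.3571, P(species B) ≈ 0.6027, P(species C) ≈ 0.0402
After 'present': normaliser = 0.5·0.3571 + 0.25·0.6027 + 0.85·0.0402; P(species A) ≈ 0.4914, P(species B) ≈ 0.4146, P(species C) ≈ 0.0940
After 'absent': normaliser = 0.5·0.4914 + 0.75·0.4146 + 0.15·0.0940; P(species A) ≈ 0.4305, P(species B) ≈ 0.5448, P(species C) ≈ 0.0247
After 'absent': normaliser = 0.5·0.4305 + 0.75·0.5448 + 0.15·0.0247; P(species A) ≈ 0.3430, P(species B) ≈ 0.6511, P(species C) ≈ 0.0059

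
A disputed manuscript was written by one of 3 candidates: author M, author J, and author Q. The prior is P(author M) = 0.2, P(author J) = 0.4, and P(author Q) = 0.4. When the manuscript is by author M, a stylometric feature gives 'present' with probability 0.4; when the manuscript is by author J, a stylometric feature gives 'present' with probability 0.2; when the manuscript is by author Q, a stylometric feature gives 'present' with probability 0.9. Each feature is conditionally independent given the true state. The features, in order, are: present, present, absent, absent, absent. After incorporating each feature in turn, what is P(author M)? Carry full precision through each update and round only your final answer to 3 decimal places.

0.448

After 'present': normaliser = 0.4·0.2000 + 0.2·0.4000 + 0.9·0.4000; P(author M) ≈ 0.1538, P(author J) ≈ 0.1538, P(author Q) ≈ 0.6923
After 'present': normaliser = 0.4·0.1538 + 0.2·0.1538 + 0.9·0.6923; P(author M) ≈ 0.0860, P(author J) ≈ 0.0430, P(author Q) ≈ 0.8710
After 'absent': normaliser = 0.6·0.0860 + 0.8·0.0430 + 0.1·0.8710; P(author M) ≈ 0.2981, P(author J) ≈ 0.1988, P(author Q) ≈ 0.5031
After 'absent': normaliser = 0.6·0.2981 + 0.8·0.1988 + 0.1·0.5031; P(author M) ≈ 0.4608, P(author J) ≈ 0.4096, P(author Q) ≈ 0.1296
After 'absent': normaliser = 0.6·0.4608 + 0.8·0.4096 + 0.1·0.1296; P(author M) ≈ 0.4480, P(author J) ≈ 0.5310, P(author Q) ≈ 0.0210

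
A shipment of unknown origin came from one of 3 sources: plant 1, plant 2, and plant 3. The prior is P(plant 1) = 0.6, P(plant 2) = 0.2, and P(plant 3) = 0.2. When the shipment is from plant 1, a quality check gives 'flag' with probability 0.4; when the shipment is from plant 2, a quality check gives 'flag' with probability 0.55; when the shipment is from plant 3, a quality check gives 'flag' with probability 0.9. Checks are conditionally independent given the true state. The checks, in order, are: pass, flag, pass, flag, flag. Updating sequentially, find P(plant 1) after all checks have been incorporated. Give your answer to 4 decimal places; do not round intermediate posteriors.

After 'pass': normaliser = 0.6·0.6000 + 0.45·0.2000 + 0.1·0.2000; P(plant 1) ≈ 0.7660, P(plant 2) ≈ 0.1915, P(plant 3) ≈ 0.0426
After 'flag': normaliser = 0.4·0.7660 + 0.55·0.1915 + 0.9·0.0426; P(plant 1) ≈ 0.6809, P(plant 2) ≈ 0.2340, P(plant 3) ≈ 0.0851
After 'pass': normaliser = 0.6·0.6809 + 0.45·0.2340 + 0.1·0.0851; P(plant 1) ≈ 0.7821, P(plant 2) ≈ 0.2016, P(plant 3) ≈ 0.0163
After 'flag': normaliser = 0.4·0.7821 + 0.55·0.2016 + 0.9·0.0163; P(plant 1) ≈ 0.7136, P(plant 2) ≈ 0.2530, P(plant 3) ≈ 0.0334
After 'flag': normaliser = 0.4·0.7136 + 0.55·0.2530 + 0.9·0.0334; P(plant 1) ≈ 0.6278, P(plant 2) ≈ 0.3060, P(plant 3) ≈ 0.0662

0.6278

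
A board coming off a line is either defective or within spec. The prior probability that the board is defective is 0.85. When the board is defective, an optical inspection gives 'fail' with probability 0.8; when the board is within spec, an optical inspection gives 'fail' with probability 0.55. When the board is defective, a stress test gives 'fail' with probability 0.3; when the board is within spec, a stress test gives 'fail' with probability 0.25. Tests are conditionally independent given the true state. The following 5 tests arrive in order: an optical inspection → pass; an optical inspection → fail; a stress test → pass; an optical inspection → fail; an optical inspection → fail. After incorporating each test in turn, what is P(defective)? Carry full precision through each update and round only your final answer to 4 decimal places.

0.8785

After an optical inspection='pass': P(defective) = 0.2·0.8500 / (0.2·0.8500 + 0.45·0.1500) ≈ 0.7158
After an optical inspection='fail': P(defective) = 0.8·0.7158 / (0.8·0.7158 + 0.55·0.2842) ≈ 0.7856
After a stress test='pass': P(defective) = 0.7·0.7856 / (0.7·0.7856 + 0.75·0.2144) ≈ 0.7737
After an optical inspection='fail': P(defective) = 0.8·0.7737 / (0.8·0.7737 + 0.55·0.2263) ≈ 0.8326
After an optical inspection='fail': P(defective) = 0.8·0.8326 / (0.8·0.8326 + 0.55·0.1674) ≈ 0.8785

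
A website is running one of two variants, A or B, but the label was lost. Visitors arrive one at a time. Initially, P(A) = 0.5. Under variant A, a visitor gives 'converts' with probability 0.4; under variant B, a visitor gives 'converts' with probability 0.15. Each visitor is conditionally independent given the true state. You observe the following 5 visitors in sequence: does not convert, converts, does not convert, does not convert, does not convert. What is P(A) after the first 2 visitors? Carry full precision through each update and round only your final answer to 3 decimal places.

After 'does not convert': P(A) = 0.6·0.5000 / (0.6·0.5000 + 0.85·0.5000) ≈ 0.4138
After 'converts': P(A) = 0.4·0.4138 / (0.4·0.4138 + 0.15·0.5862) ≈ 0.6531

0.653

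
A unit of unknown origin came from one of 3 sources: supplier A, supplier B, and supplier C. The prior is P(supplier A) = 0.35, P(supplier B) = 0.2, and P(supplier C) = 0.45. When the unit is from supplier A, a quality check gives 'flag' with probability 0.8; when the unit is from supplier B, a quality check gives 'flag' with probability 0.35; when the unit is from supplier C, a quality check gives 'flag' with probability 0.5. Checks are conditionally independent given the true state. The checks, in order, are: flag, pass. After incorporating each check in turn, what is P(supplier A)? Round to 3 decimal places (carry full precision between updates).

0.262

After 'flag': normaliser = 0.8·0.3500 + 0.35·0.2000 + 0.5·0.4500; P(supplier A) ≈ 0.4870, P(supplier B) ≈ 0.1217, P(supplier C) ≈ 0.3913
After 'pass': normaliser = 0.2·0.4870 + 0.65·0.1217 + 0.5·0.3913; P(supplier A) ≈ 0.2617, P(supplier B) ≈ 0.2126, P(supplier C) ≈ 0.5257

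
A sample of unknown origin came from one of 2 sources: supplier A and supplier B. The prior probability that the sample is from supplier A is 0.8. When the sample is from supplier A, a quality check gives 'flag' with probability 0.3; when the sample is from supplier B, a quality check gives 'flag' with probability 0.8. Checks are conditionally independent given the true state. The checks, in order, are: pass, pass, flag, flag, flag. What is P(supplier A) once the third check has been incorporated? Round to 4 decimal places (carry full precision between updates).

After 'pass': P(supplier A) = 0.7·0.8000 / (0.7·0.8000 + 0.2·0.2000) ≈ 0.9333
After 'pass': P(supplier A) = 0.7·0.9333 / (0.7·0.9333 + 0.2·0.0667) ≈ 0.9800
After 'flag': P(supplier A) = 0.3·0.9800 / (0.3·0.9800 + 0.8·0.0200) ≈ 0.9484

0.9484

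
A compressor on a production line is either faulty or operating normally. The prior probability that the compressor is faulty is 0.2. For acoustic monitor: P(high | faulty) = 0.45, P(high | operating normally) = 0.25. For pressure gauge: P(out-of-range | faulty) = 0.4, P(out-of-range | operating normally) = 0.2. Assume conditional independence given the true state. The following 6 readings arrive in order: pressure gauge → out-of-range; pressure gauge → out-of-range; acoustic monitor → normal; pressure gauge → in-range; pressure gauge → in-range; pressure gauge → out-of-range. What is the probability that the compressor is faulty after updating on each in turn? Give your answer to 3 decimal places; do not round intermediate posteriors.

0.452

After pressure gauge='out-of-range': P(faulty) = 0.4·0.2000 / (0.4·0.2000 + 0.2·0.8000) ≈ 0.3333
After pressure gauge='out-of-range': P(faulty) = 0.4·0.3333 / (0.4·0.3333 + 0.2·0.6667) ≈ 0.5000
After acoustic monitor='normal': P(faulty) = 0.55·0.5000 / (0.55·0.5000 + 0.75·0.5000) ≈ 0.4231
After pressure gauge='in-range': P(faulty) = 0.6·0.4231 / (0.6·0.4231 + 0.8·0.5769) ≈ 0.3548
After pressure gauge='in-range': P(faulty) = 0.6·0.3548 / (0.6·0.3548 + 0.8·0.6452) ≈ 0.2920
After pressure gauge='out-of-range': P(faulty) = 0.4·0.2920 / (0.4·0.2920 + 0.2·0.7080) ≈ 0.4521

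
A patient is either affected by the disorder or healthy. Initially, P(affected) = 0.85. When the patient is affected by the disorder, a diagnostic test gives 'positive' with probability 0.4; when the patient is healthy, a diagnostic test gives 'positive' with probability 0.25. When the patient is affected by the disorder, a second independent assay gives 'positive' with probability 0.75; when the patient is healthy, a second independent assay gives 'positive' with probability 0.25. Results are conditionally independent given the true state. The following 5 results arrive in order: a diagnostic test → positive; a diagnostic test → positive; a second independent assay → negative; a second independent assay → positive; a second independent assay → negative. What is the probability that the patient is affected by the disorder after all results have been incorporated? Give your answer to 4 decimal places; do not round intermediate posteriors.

0.8286

After a diagnostic test='positive': P(affected) = 0.4·0.8500 / (0.4·0.8500 + 0.25·0.1500) ≈ 0.9007
After a diagnostic test='positive': P(affected) = 0.4·0.9007 / (0.4·0.9007 + 0.25·0.0993) ≈ 0.9355
After a second independent assay='negative': P(affected) = 0.25·0.9355 / (0.25·0.9355 + 0.75·0.0645) ≈ 0.8286
After a second independent assay='positive': P(affected) = 0.75·0.8286 / (0.75·0.8286 + 0.25·0.1714) ≈ 0.9355
After a second independent assay='negative': P(affected) = 0.25·0.9355 / (0.25·0.9355 + 0.75·0.0645) ≈ 0.8286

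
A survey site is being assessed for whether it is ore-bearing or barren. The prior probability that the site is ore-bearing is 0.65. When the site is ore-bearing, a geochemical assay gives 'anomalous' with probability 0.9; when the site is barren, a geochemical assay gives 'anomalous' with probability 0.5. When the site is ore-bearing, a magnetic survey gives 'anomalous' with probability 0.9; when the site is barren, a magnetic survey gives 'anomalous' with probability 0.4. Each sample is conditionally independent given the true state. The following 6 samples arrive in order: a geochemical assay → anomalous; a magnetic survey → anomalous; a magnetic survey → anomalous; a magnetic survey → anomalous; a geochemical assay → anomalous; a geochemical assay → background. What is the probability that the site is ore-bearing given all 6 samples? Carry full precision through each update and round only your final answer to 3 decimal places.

Each posterior becomes the prior for the next update.
After a geochemical assay='anomalous': P(ore) = 0.9·0.6500 / (0.9·0.6500 + 0.5·0.3500) ≈ 0.7697
After a magnetic survey='anomalous': P(ore) = 0.9·0.7697 / (0.9·0.7697 + 0.4·0.2303) ≈ 0.8826
After a magnetic survey='anomalous': P(ore) = 0.9·0.8826 / (0.9·0.8826 + 0.4·0.1174) ≈ 0.9442
After a magnetic survey='anomalous': P(ore) = 0.9·0.9442 / (0.9·0.9442 + 0.4·0.0558) ≈ 0.9744
After a geochemical assay='anomalous': P(ore) = 0.9·0.9744 / (0.9·0.9744 + 0.5·0.0256) ≈ 0.9856
After a geochemical assay='background': P(ore) = 0.1·0.9856 / (0.1·0.9856 + 0.5·0.0144) ≈ 0.9320

0.932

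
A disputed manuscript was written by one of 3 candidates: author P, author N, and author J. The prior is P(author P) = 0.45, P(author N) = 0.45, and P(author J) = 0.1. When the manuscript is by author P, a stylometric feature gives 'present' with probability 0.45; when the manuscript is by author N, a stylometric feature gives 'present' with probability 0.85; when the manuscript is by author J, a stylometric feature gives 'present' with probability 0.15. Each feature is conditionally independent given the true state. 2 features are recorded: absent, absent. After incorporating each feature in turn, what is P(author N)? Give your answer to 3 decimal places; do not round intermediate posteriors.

0.046

Apply Bayes' rule sequentially, carrying P(author N) forward.
After 'absent': normaliser = 0.55·0.4500 + 0.15·0.4500 + 0.85·0.1000; P(author P) ≈ 0.6188, P(author N) ≈ 0.1688, P(author J) ≈ 0.2125
After 'absent': normaliser = 0.55·0.6188 + 0.15·0.1688 + 0.85·0.2125; P(author P) ≈ 0.6230, P(author N) ≈ 0.0463, P(author J) ≈ 0.3307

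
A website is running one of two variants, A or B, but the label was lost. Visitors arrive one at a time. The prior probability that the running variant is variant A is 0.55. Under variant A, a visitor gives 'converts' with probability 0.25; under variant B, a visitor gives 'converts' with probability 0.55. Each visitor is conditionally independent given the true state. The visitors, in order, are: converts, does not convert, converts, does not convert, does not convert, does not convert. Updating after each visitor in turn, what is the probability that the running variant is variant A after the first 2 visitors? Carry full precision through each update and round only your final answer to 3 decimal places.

0.481

After 'converts': P(A) = 0.25·0.5500 / (0.25·0.5500 + 0.55·0.4500) ≈ 0.3571
After 'does not convert': P(A) = 0.75·0.3571 / (0.75·0.3571 + 0.45·0.6429) ≈ 0.4808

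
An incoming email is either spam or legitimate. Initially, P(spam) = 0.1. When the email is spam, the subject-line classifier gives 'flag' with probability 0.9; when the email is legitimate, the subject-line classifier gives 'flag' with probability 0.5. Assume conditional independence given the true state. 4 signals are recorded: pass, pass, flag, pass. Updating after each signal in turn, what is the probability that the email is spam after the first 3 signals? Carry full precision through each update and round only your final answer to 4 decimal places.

After 'pass': P(spam) = 0.1·0.1000 / (0.1·0.1000 + 0.5·0.9000) ≈ 0.0217
After 'pass': P(spam) = 0.1·0.0217 / (0.1·0.0217 + 0.5·0.9783) ≈ 0.0044
After 'flag': P(spam) = 0.9·0.0044 / (0.9·0.0044 + 0.5·0.9956) ≈ 0.0079

0.0079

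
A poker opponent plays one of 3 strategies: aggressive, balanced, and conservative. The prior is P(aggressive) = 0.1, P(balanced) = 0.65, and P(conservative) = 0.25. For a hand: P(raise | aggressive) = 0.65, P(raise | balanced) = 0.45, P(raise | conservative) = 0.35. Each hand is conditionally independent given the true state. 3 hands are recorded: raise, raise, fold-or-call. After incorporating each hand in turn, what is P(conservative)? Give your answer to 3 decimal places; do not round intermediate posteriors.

After 'raise': normaliser = 0.65·0.1000 + 0.45·0.6500 + 0.35·0.2500; P(aggressive) ≈ 0.1461, P(balanced) ≈ 0.6573, P(conservative) ≈ 0.1966
After 'raise': normaliser = 0.65·0.1461 + 0.45·0.6573 + 0.35·0.1966; P(aggressive) ≈ 0.2066, P(balanced) ≈ 0.6436, P(conservative) ≈ 0.1498
After 'fold-or-call': normaliser = 0.35·0.2066 + 0.55·0.6436 + 0.65·0.1498; P(aggressive) ≈ 0.1381, P(balanced) ≈ 0.6760, P(conservative) ≈ 0.1859

0.186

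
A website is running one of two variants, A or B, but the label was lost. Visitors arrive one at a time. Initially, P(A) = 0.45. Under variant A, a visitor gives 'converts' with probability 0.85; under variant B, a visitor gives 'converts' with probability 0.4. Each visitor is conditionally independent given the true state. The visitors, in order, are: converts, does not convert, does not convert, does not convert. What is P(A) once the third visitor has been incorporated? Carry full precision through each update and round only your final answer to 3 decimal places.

Each posterior becomes the prior for the next update.
After 'converts': P(A) = 0.85·0.4500 / (0.85·0.4500 + 0.4·0.5500) ≈ 0.6349
After 'does not convert': P(A) = 0.15·0.6349 / (0.15·0.6349 + 0.6·0.3651) ≈ 0.3030
After 'does not convert': P(A) = 0.15·0.3030 / (0.15·0.3030 + 0.6·0.6970) ≈ 0.0980

0.098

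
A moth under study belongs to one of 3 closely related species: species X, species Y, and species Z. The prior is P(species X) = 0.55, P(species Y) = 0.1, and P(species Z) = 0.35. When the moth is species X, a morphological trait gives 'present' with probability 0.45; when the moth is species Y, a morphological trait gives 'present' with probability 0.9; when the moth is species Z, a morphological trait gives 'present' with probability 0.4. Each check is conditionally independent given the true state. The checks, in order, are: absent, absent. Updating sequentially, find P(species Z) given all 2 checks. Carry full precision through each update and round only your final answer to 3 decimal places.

0.429

After 'absent': normaliser = 0.55·0.5500 + 0.1·0.1000 + 0.6·0.3500; P(species X) ≈ 0.5789, P(species Y) ≈ 0.0191, P(species Z) ≈ 0.4019
After 'absent': normaliser = 0.55·0.5789 + 0.1·0.0191 + 0.6·0.4019; P(species X) ≈ 0.5671, P(species Y) ≈ 0.0034, P(species Z) ≈ 0.4295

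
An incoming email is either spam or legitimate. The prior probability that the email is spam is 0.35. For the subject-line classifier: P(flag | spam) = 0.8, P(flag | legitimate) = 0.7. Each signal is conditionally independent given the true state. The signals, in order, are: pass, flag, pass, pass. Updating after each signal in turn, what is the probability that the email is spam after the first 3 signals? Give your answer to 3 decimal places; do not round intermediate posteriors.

0.215

After 'pass': P(spam) = 0.2·0.3500 / (0.2·0.3500 + 0.3·0.6500) ≈ 0.2642
After 'flag': P(spam) = 0.8·0.2642 / (0.8·0.2642 + 0.7·0.7358) ≈ 0.2909
After 'pass': P(spam) = 0.2·0.2909 / (0.2·0.2909 + 0.3·0.7091) ≈ 0.2148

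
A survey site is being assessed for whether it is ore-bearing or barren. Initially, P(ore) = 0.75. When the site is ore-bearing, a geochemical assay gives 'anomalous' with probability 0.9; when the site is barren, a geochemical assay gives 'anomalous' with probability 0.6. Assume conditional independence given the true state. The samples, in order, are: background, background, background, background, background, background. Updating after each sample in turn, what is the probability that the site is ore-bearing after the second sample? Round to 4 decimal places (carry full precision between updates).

0.1579

After 'background': P(ore) = 0.1·0.7500 / (0.1·0.7500 + 0.4·0.2500) ≈ 0.4286
After 'background': P(ore) = 0.1·0.4286 / (0.1·0.4286 + 0.4·0.5714) ≈ 0.1579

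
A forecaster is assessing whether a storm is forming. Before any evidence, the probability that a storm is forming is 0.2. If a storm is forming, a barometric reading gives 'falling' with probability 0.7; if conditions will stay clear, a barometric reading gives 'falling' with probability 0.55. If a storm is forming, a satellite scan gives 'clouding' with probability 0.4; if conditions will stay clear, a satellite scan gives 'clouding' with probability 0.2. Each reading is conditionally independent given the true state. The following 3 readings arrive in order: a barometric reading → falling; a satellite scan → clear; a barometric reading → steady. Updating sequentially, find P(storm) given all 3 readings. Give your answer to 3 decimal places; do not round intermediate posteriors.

After a barometric reading='falling': P(storm) = 0.7·0.2000 / (0.7·0.2000 + 0.55·0.8000) ≈ 0.2414
After a satellite scan='clear': P(storm) = 0.6·0.2414 / (0.6·0.2414 + 0.8·0.7586) ≈ 0.1927
After a barometric reading='steady': P(storm) = 0.3·0.1927 / (0.3·0.1927 + 0.45·0.8073) ≈ 0.1373

0.137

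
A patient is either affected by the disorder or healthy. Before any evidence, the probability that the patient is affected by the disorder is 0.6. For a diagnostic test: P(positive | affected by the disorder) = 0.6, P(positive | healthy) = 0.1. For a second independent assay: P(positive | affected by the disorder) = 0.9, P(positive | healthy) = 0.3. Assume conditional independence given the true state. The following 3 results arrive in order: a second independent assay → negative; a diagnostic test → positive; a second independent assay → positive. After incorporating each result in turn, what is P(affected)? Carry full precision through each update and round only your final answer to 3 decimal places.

After a second independent assay='negative': P(affected) = 0.1·0.6000 / (0.1·0.6000 + 0.7·0.4000) ≈ 0.1765
After a diagnostic test='positive': P(affected) = 0.6·0.1765 / (0.6·0.1765 + 0.1·0.8235) ≈ 0.5625
After a second independent assay='positive': P(affected) = 0.9·0.5625 / (0.9·0.5625 + 0.3·0.4375) ≈ 0.7941

0.794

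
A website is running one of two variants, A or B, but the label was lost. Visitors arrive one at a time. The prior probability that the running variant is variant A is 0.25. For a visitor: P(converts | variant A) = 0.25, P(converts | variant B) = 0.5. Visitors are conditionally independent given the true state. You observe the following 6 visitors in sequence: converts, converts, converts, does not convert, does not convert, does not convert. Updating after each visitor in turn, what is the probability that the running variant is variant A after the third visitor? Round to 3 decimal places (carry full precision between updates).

0.040

Apply Bayes' rule sequentially, carrying P(A) forward.
After 'converts': P(A) = 0.25·0.2500 / (0.25·0.2500 + 0.5·0.7500) ≈ 0.1429
After 'converts': P(A) = 0.25·0.1429 / (0.25·0.1429 + 0.5·0.8571) ≈ 0.0769
After 'converts': P(A) = 0.25·0.0769 / (0.25·0.0769 + 0.5·0.9231) ≈ 0.0400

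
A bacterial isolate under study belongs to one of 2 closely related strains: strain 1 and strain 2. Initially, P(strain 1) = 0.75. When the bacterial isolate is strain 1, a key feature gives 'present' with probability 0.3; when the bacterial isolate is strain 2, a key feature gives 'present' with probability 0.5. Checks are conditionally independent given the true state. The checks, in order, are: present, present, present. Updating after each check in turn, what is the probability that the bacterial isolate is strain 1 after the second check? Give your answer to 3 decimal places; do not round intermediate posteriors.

0.519

Each posterior becomes the prior for the next update.
After 'present': P(strain 1) = 0.3·0.7500 / (0.3·0.7500 + 0.5·0.2500) ≈ 0.6429
After 'present': P(strain 1) = 0.3·0.6429 / (0.3·0.6429 + 0.5·0.3571) ≈ 0.5192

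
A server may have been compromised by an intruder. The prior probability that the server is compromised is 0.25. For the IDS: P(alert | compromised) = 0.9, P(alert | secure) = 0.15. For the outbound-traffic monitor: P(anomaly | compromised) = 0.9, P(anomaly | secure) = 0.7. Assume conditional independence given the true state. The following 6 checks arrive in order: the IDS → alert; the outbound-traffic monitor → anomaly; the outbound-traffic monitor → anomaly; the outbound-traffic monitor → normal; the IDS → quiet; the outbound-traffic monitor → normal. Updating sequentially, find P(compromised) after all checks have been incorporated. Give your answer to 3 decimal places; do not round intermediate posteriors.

After the IDS='alert': P(compromised) = 0.9·0.2500 / (0.9·0.2500 + 0.15·0.7500) ≈ 0.6667
After the outbound-traffic monitor='anomaly': P(compromised) = 0.9·0.6667 / (0.9·0.6667 + 0.7·0.3333) ≈ 0.7200
After the outbound-traffic monitor='anomaly': P(compromised) = 0.9·0.7200 / (0.9·0.7200 + 0.7·0.2800) ≈ 0.7678
After the outbound-traffic monitor='normal': P(compromised) = 0.1·0.7678 / (0.1·0.7678 + 0.3·0.2322) ≈ 0.5243
After the IDS='quiet': P(compromised) = 0.1·0.5243 / (0.1·0.5243 + 0.85·0.4757) ≈ 0.1148
After the outbound-traffic monitor='normal': P(compromised) = 0.1·0.1148 / (0.1·0.1148 + 0.3·0.8852) ≈ 0.0414

0.041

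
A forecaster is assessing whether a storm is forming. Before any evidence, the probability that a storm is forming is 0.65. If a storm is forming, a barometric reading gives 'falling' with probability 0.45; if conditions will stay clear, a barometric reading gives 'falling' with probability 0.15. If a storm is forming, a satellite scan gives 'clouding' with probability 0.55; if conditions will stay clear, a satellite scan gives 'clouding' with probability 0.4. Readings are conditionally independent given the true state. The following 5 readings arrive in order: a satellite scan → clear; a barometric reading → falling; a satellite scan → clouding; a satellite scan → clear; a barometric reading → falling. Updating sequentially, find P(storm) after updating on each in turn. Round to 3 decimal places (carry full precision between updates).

0.928

Each posterior becomes the prior for the next update.
After a satellite scan='clear': P(storm) = 0.45·0.6500 / (0.45·0.6500 + 0.6·0.3500) ≈ 0.5821
After a barometric reading='falling': P(storm) = 0.45·0.5821 / (0.45·0.5821 + 0.15·0.4179) ≈ 0.8069
After a satellite scan='clouding': P(storm) = 0.55·0.8069 / (0.55·0.8069 + 0.4·0.1931) ≈ 0.8518
After a satellite scan='clear': P(storm) = 0.45·0.8518 / (0.45·0.8518 + 0.6·0.1482) ≈ 0.8116
After a barometric reading='falling': P(storm) = 0.45·0.8116 / (0.45·0.8116 + 0.15·0.1884) ≈ 0.9282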